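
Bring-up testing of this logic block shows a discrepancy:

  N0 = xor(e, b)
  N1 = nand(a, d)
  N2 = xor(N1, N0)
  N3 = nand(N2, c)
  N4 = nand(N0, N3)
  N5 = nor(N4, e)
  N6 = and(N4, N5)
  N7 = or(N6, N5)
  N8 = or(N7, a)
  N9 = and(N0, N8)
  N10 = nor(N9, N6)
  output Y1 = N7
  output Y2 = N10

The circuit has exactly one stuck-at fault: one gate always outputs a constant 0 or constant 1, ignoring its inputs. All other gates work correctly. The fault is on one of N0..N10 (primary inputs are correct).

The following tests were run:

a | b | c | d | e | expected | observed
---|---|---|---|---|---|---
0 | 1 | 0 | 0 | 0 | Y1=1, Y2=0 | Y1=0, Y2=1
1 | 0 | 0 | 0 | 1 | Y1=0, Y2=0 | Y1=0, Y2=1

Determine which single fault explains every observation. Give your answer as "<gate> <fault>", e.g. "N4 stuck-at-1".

N0 stuck-at-0

Fault-free values for test 1 (a=0, b=1, c=0, d=0, e=0): N0=1, N1=1, N2=0, N3=1, N4=0, N5=1, N6=0, N7=1, N8=1, N9=1, N10=0, giving Y1=1, Y2=0. Observed Y1=0, Y2=1.
Test 1: faults giving observed Y1=0, Y2=1 are {N0 stuck-at-0, N3 stuck-at-0, N4 stuck-at-1, N5 stuck-at-0, N7 stuck-at-0}.
Test 2 (a=1, b=0, c=0, d=0, e=1): fault-free N0=1, N1=1, N2=0, N3=1, N4=0, N5=0, N6=0, N7=0, N8=1, N9=1, N10=0 → Y1=0, Y2=0; observed Y1=0, Y2=1. Eliminates N3 stuck-at-0, N4 stuck-at-1, N5 stuck-at-0, N7 stuck-at-0.
Only N0 stuck-at-0 is consistent with every test.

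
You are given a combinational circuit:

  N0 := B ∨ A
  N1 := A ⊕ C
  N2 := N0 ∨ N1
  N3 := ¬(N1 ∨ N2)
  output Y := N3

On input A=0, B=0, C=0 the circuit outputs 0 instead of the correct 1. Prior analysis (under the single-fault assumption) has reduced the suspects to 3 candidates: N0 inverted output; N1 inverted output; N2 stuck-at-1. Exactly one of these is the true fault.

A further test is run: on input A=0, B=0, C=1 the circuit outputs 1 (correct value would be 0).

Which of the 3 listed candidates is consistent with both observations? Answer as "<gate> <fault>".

Evaluate each candidate on input A=0, B=0, C=1:
  N0 inverted output: N0=1 [inverted output], N1=1, N2=1, N3=0 → 0 — eliminated
  N1 inverted output: N0=0, N1=0 [inverted output], N2=0, N3=1 → 1 — matches
  N2 stuck-at-1: N0=0, N1=1, N2=1 [stuck-at-1], N3=0 → 0 — eliminated
Only N1 inverted output reproduces the observed 1.

N1 inverted output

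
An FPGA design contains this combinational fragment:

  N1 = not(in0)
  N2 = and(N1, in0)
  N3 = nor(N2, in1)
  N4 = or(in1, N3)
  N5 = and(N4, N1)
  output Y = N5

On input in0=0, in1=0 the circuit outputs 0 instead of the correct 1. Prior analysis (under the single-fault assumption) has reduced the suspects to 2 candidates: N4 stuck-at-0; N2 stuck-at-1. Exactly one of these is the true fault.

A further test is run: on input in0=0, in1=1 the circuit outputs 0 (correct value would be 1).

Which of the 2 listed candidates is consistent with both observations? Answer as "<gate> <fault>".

N4 stuck-at-0

Evaluate each candidate on input in0=0, in1=1:
  N4 stuck-at-0: N1=1, N2=0, N3=0, N4=0 [stuck-at-0], N5=0 → 0 — matches
  N2 stuck-at-1: N1=1, N2=1 [stuck-at-1], N3=0, N4=1, N5=1 → 1 — eliminated
Only N4 stuck-at-0 reproduces the observed 0.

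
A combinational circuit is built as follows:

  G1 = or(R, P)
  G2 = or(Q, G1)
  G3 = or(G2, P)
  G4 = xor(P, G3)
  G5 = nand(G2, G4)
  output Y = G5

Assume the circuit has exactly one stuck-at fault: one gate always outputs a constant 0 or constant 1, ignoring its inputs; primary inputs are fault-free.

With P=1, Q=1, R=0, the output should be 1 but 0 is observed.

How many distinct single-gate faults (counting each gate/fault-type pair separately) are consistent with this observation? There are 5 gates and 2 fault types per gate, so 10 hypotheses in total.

Fault-free: G1=1, G2=1, G3=1, G4=0, G5=1 → 1. Observed 0.
  G1 stuck-at-0: output 1 ✗
  G1 stuck-at-1: output 1 ✗
  G2 stuck-at-0: output 1 ✗
  G2 stuck-at-1: output 1 ✗
  G3 stuck-at-0: output 0 ✓
  G3 stuck-at-1: output 1 ✗
  G4 stuck-at-0: output 1 ✗
  G4 stuck-at-1: output 0 ✓
  G5 stuck-at-0: output 0 ✓
  G5 stuck-at-1: output 1 ✗
Consistent faults: {G3 stuck-at-0, G4 stuck-at-1, G5 stuck-at-0} — 3 in all.

3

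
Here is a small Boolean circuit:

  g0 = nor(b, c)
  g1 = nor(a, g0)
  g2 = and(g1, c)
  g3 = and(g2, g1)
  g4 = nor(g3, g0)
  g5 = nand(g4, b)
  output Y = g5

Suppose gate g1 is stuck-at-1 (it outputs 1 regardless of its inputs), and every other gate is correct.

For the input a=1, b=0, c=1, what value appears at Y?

Propagate with g1 forced: g0=0, g1=1 [stuck-at-1], g2=1, g3=1, g4=0, g5=1.
So Y = 1. (Same as the fault-free value — the fault is masked on this input.)

1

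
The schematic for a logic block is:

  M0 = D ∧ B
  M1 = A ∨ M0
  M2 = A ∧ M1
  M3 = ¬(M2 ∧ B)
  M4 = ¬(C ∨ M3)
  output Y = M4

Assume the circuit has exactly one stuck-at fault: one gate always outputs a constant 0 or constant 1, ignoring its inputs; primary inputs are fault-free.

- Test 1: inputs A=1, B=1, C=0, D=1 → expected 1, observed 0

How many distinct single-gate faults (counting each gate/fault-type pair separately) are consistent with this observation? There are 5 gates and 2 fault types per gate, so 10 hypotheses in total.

Fault-free: M0=1, M1=1, M2=1, M3=0, M4=1 → 1. Observed 0.
  M0 stuck-at-0: output 1 ✗
  M0 stuck-at-1: output 1 ✗
  M1 stuck-at-0: output 0 ✓
  M1 stuck-at-1: output 1 ✗
  M2 stuck-at-0: output 0 ✓
  M2 stuck-at-1: output 1 ✗
  M3 stuck-at-0: output 1 ✗
  M3 stuck-at-1: output 0 ✓
  M4 stuck-at-0: output 0 ✓
  M4 stuck-at-1: output 1 ✗
Consistent faults: {M1 stuck-at-0, M2 stuck-at-0, M3 stuck-at-1, M4 stuck-at-0} — 4 in all.

4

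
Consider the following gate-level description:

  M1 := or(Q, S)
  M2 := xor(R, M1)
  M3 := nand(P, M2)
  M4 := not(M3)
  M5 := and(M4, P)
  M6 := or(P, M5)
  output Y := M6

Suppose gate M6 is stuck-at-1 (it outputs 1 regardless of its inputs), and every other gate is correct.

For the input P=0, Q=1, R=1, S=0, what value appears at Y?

Propagate with M6 forced: M1=1, M2=0, M3=1, M4=0, M5=0, M6=1 [stuck-at-1].
So Y = 1. (Without the fault it would be 0.)

1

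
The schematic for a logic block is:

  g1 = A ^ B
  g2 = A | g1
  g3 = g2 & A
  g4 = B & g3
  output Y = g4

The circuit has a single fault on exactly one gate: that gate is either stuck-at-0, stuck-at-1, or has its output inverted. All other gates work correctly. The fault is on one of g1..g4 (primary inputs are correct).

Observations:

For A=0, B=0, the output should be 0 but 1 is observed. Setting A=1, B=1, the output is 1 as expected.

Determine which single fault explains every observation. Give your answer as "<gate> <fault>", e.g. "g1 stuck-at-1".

g4 stuck-at-1

Fault-free values for test 1 (A=0, B=0): g1=0, g2=0, g3=0, g4=0, giving Y=0. Observed 1.
Test 1: faults giving observed 1 are {g4 stuck-at-1, g4 inverted output}.
Test 2 (A=1, B=1): fault-free g1=0, g2=1, g3=1, g4=1 → 1; observed 1. Eliminates g4 inverted output.
Only g4 stuck-at-1 is consistent with every test.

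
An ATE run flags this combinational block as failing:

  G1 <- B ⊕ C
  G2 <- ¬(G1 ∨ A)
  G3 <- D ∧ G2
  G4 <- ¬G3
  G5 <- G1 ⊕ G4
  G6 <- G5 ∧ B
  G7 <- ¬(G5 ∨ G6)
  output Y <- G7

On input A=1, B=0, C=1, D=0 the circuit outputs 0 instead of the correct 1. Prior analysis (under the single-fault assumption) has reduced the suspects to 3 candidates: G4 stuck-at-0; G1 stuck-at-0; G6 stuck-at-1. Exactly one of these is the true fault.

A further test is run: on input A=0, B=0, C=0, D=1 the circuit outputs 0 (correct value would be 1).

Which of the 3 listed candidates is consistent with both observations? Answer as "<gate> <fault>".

Evaluate each candidate on input A=0, B=0, C=0, D=1:
  G4 stuck-at-0: G1=0, G2=1, G3=1, G4=0 [stuck-at-0], G5=0, G6=0, G7=1 → 1 — eliminated
  G1 stuck-at-0: G1=0 [stuck-at-0], G2=1, G3=1, G4=0, G5=0, G6=0, G7=1 → 1 — eliminated
  G6 stuck-at-1: G1=0, G2=1, G3=1, G4=0, G5=0, G6=1 [stuck-at-1], G7=0 → 0 — matches
Only G6 stuck-at-1 reproduces the observed 0.

G6 stuck-at-1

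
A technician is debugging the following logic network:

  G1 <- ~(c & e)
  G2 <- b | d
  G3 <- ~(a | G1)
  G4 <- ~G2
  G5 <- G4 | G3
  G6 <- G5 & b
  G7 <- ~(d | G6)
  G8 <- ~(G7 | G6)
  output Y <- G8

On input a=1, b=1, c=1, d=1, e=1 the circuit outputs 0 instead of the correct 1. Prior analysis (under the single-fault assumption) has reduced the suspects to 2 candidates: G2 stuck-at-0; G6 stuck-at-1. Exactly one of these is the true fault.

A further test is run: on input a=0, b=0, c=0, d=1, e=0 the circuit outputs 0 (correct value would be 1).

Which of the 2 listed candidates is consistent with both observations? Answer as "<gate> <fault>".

Evaluate each candidate on input a=0, b=0, c=0, d=1, e=0:
  G2 stuck-at-0: G1=1, G2=0 [stuck-at-0], G3=0, G4=1, G5=1, G6=0, G7=0, G8=1 → 1 — eliminated
  G6 stuck-at-1: G1=1, G2=1, G3=0, G4=0, G5=0, G6=1 [stuck-at-1], G7=0, G8=0 → 0 — matches
Only G6 stuck-at-1 reproduces the observed 0.

G6 stuck-at-1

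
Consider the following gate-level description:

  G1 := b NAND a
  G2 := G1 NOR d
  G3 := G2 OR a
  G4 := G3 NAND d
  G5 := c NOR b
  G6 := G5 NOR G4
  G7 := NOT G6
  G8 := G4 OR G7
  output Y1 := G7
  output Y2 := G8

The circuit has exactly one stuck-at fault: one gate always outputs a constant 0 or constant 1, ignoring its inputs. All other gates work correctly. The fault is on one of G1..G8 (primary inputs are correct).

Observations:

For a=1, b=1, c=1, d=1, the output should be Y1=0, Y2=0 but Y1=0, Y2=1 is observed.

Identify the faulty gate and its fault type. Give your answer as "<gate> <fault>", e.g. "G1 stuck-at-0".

G8 stuck-at-1

Fault-free values for test 1 (a=1, b=1, c=1, d=1): G1=0, G2=0, G3=1, G4=0, G5=0, G6=1, G7=0, G8=0, giving Y1=0, Y2=0. Observed Y1=0, Y2=1.
Test 1: faults giving observed Y1=0, Y2=1 are {G8 stuck-at-1}.
Only G8 stuck-at-1 is consistent with every test.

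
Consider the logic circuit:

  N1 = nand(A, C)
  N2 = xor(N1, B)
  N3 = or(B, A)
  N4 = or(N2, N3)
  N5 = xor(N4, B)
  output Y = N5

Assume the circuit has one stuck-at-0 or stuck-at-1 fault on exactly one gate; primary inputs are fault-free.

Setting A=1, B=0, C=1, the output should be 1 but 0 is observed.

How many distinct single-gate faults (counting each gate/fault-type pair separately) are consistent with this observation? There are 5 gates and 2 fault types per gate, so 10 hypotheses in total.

Fault-free: N1=0, N2=0, N3=1, N4=1, N5=1 → 1. Observed 0.
  N1 stuck-at-0: output 1 ✗
  N1 stuck-at-1: output 1 ✗
  N2 stuck-at-0: output 1 ✗
  N2 stuck-at-1: output 1 ✗
  N3 stuck-at-0: output 0 ✓
  N3 stuck-at-1: output 1 ✗
  N4 stuck-at-0: output 0 ✓
  N4 stuck-at-1: output 1 ✗
  N5 stuck-at-0: output 0 ✓
  N5 stuck-at-1: output 1 ✗
Consistent faults: {N3 stuck-at-0, N4 stuck-at-0, N5 stuck-at-0} — 3 in all.

3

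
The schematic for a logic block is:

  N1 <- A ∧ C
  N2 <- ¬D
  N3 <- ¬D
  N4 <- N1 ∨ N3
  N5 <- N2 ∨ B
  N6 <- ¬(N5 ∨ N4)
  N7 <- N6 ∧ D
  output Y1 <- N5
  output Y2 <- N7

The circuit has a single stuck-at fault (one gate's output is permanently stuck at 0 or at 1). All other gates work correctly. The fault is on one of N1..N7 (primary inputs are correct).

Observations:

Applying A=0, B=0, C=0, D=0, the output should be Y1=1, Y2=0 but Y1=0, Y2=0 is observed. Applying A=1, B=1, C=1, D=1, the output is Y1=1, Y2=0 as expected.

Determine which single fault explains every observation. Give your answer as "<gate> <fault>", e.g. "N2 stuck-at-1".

Fault-free values for test 1 (A=0, B=0, C=0, D=0): N1=0, N2=1, N3=1, N4=1, N5=1, N6=0, N7=0, giving Y1=1, Y2=0. Observed Y1=0, Y2=0.
Test 1: faults giving observed Y1=0, Y2=0 are {N2 stuck-at-0, N5 stuck-at-0}.
Test 2 (A=1, B=1, C=1, D=1): fault-free N1=1, N2=0, N3=0, N4=1, N5=1, N6=0, N7=0 → Y1=1, Y2=0; observed Y1=1, Y2=0. Eliminates N5 stuck-at-0.
Only N2 stuck-at-0 is consistent with every test.

N2 stuck-at-0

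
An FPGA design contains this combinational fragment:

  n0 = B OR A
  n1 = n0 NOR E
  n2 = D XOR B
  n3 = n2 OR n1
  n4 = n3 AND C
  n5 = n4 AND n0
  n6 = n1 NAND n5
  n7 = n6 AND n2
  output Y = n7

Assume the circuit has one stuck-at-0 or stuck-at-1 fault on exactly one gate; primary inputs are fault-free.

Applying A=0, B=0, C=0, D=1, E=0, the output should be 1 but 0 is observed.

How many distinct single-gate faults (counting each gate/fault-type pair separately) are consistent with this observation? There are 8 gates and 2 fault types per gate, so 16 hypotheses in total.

4

Fault-free: n0=0, n1=1, n2=1, n3=1, n4=0, n5=0, n6=1, n7=1 → 1. Observed 0.
  n0: none of the 2 fault types match ✗
  n1: none of the 2 fault types match ✗
  n2: stuck-at-0 ✓; others ✗
  n3: none of the 2 fault types match ✗
  n4: none of the 2 fault types match ✗
  n5: stuck-at-1 ✓; others ✗
  n6: stuck-at-0 ✓; others ✗
  n7: stuck-at-0 ✓; others ✗
Consistent faults: {n2 stuck-at-0, n5 stuck-at-1, n6 stuck-at-0, n7 stuck-at-0} — 4 in all.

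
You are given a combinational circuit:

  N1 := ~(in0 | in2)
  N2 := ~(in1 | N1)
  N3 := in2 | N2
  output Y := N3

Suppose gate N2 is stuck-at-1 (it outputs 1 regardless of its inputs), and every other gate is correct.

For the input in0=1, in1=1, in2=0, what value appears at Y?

Propagate with N2 forced: N1=0, N2=1 [stuck-at-1], N3=1.
So Y = 1. (Without the fault it would be 0.)

1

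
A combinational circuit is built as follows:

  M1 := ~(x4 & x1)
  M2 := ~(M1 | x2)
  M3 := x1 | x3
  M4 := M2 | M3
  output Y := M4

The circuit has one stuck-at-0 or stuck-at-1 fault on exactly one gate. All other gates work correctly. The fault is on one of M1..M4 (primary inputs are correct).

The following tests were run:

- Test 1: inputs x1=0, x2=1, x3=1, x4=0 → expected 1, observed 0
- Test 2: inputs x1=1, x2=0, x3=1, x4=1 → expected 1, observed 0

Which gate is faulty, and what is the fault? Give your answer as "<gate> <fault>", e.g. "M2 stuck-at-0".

M4 stuck-at-0

Fault-free values for test 1 (x1=0, x2=1, x3=1, x4=0): M1=1, M2=0, M3=1, M4=1, giving Y=1. Observed 0.
Test 1: faults giving observed 0 are {M3 stuck-at-0, M4 stuck-at-0}.
Test 2 (x1=1, x2=0, x3=1, x4=1): fault-free M1=0, M2=1, M3=1, M4=1 → 1; observed 0. Eliminates M3 stuck-at-0.
Only M4 stuck-at-0 is consistent with every test.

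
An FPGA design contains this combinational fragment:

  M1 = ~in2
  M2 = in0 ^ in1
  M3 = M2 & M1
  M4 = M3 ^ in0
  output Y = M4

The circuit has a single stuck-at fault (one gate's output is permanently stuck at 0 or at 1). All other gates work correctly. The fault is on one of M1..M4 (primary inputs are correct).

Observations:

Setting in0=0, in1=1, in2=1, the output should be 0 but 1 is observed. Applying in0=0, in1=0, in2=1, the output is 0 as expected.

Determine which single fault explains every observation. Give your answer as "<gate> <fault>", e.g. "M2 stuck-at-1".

Fault-free values for test 1 (in0=0, in1=1, in2=1): M1=0, M2=1, M3=0, M4=0, giving Y=0. Observed 1.
Test 1: faults giving observed 1 are {M1 stuck-at-1, M3 stuck-at-1, M4 stuck-at-1}.
Test 2 (in0=0, in1=0, in2=1): fault-free M1=0, M2=0, M3=0, M4=0 → 0; observed 0. Eliminates M3 stuck-at-1, M4 stuck-at-1.
Only M1 stuck-at-1 is consistent with every test.

M1 stuck-at-1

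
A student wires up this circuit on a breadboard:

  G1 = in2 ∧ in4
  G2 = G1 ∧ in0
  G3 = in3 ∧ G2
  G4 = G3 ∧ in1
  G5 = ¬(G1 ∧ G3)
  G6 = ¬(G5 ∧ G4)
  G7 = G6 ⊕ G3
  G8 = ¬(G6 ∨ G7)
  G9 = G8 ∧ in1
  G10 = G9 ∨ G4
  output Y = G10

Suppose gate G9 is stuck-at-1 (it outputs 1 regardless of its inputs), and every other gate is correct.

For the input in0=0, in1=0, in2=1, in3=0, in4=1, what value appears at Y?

1

Propagate with G9 forced: G1=1, G2=0, G3=0, G4=0, G5=1, G6=1, G7=1, G8=0, G9=1 [stuck-at-1], G10=1.
So Y = 1. (Without the fault it would be 0.)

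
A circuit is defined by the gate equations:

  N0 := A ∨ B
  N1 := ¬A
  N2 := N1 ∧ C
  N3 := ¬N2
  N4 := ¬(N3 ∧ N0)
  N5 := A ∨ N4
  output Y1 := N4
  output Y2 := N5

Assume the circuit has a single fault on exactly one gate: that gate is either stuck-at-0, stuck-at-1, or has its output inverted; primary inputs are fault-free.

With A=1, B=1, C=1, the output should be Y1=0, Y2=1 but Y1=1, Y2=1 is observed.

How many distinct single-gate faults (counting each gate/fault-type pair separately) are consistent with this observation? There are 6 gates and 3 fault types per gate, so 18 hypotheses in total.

10

Fault-free: N0=1, N1=0, N2=0, N3=1, N4=0, N5=1 → Y1=0, Y2=1. Observed Y1=1, Y2=1.
  N0: stuck-at-0, inverted output ✓; others ✗
  N1: stuck-at-1, inverted output ✓; others ✗
  N2: stuck-at-1, inverted output ✓; others ✗
  N3: stuck-at-0, inverted output ✓; others ✗
  N4: stuck-at-1, inverted output ✓; others ✗
  N5: none of the 3 fault types match ✗
Consistent faults: {N0 stuck-at-0, N0 inverted output, N1 stuck-at-1, N1 inverted output, N2 stuck-at-1, N2 inverted output, N3 stuck-at-0, N3 inverted output, N4 stuck-at-1, N4 inverted output} — 10 in all.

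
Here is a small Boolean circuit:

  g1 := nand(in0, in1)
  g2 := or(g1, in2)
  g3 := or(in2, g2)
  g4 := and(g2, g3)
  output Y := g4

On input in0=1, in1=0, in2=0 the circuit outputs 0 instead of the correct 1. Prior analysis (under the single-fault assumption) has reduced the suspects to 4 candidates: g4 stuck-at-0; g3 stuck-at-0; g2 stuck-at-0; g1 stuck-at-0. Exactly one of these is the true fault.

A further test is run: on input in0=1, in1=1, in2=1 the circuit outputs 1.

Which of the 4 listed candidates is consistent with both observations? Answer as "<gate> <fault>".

g1 stuck-at-0

Evaluate each candidate on input in0=1, in1=1, in2=1:
  g4 stuck-at-0: g1=0, g2=1, g3=1, g4=0 [stuck-at-0] → 0 — eliminated
  g3 stuck-at-0: g1=0, g2=1, g3=0 [stuck-at-0], g4=0 → 0 — eliminated
  g2 stuck-at-0: g1=0, g2=0 [stuck-at-0], g3=1, g4=0 → 0 — eliminated
  g1 stuck-at-0: g1=0 [stuck-at-0], g2=1, g3=1, g4=1 → 1 — matches
Only g1 stuck-at-0 reproduces the observed 1.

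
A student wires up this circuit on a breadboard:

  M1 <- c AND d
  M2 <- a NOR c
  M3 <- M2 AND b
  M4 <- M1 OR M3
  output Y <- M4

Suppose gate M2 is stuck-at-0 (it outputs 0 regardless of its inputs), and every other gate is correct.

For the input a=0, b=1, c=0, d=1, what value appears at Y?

Propagate with M2 forced: M1=0, M2=0 [stuck-at-0], M3=0, M4=0.
So Y = 0. (Without the fault it would be 1.)

0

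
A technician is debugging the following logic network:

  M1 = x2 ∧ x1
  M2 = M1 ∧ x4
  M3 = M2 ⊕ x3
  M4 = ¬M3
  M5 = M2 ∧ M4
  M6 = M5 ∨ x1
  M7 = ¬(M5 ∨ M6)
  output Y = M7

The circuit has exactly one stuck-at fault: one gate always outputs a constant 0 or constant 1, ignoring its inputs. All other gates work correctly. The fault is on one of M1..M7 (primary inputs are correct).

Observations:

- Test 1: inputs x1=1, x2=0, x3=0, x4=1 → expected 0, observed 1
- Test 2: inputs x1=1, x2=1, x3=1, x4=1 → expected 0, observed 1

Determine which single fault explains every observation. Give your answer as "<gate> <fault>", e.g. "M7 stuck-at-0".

M7 stuck-at-1

Fault-free values for test 1 (x1=1, x2=0, x3=0, x4=1): M1=0, M2=0, M3=0, M4=1, M5=0, M6=1, M7=0, giving Y=0. Observed 1.
Test 1: faults giving observed 1 are {M6 stuck-at-0, M7 stuck-at-1}.
Test 2 (x1=1, x2=1, x3=1, x4=1): fault-free M1=1, M2=1, M3=0, M4=1, M5=1, M6=1, M7=0 → 0; observed 1. Eliminates M6 stuck-at-0.
Only M7 stuck-at-1 is consistent with every test.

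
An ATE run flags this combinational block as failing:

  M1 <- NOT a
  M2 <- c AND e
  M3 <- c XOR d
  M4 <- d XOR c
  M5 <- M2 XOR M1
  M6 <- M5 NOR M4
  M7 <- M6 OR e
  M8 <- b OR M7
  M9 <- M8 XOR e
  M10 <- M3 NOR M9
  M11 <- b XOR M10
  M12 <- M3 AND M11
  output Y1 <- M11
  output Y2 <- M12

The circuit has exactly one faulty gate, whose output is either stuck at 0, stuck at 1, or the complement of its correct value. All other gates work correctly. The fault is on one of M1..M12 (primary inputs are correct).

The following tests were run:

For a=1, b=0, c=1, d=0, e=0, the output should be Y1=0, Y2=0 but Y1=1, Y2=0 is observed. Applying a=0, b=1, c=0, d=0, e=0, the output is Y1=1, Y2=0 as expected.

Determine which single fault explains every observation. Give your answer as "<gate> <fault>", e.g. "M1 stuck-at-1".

M3 stuck-at-0

Fault-free values for test 1 (a=1, b=0, c=1, d=0, e=0): M1=0, M2=0, M3=1, M4=1, M5=0, M6=0, M7=0, M8=0, M9=0, M10=0, M11=0, M12=0, giving Y1=0, Y2=0. Observed Y1=1, Y2=0.
Test 1: faults giving observed Y1=1, Y2=0 are {M3 stuck-at-0, M3 inverted output}.
Test 2 (a=0, b=1, c=0, d=0, e=0): fault-free M1=1, M2=0, M3=0, M4=0, M5=1, M6=0, M7=0, M8=1, M9=1, M10=0, M11=1, M12=0 → Y1=1, Y2=0; observed Y1=1, Y2=0. Eliminates M3 inverted output.
Only M3 stuck-at-0 is consistent with every test.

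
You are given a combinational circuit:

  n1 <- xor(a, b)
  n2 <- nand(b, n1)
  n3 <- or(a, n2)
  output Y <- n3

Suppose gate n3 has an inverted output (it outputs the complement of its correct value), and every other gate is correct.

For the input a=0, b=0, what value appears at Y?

Propagate with n3 forced: n1=0, n2=1, n3=0 [inverted output].
So Y = 0. (Without the fault it would be 1.)

0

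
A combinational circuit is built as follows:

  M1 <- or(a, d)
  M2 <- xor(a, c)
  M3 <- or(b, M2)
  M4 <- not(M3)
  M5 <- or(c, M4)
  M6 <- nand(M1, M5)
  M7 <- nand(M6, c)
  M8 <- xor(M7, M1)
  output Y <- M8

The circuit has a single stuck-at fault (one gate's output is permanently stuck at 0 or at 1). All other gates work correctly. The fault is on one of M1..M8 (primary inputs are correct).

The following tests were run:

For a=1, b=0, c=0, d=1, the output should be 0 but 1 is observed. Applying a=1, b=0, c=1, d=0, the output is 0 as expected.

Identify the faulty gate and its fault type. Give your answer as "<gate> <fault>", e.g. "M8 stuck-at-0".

M1 stuck-at-0

Fault-free values for test 1 (a=1, b=0, c=0, d=1): M1=1, M2=1, M3=1, M4=0, M5=0, M6=1, M7=1, M8=0, giving Y=0. Observed 1.
Test 1: faults giving observed 1 are {M1 stuck-at-0, M7 stuck-at-0, M8 stuck-at-1}.
Test 2 (a=1, b=0, c=1, d=0): fault-free M1=1, M2=0, M3=0, M4=1, M5=1, M6=0, M7=1, M8=0 → 0; observed 0. Eliminates M7 stuck-at-0, M8 stuck-at-1.
Only M1 stuck-at-0 is consistent with every test.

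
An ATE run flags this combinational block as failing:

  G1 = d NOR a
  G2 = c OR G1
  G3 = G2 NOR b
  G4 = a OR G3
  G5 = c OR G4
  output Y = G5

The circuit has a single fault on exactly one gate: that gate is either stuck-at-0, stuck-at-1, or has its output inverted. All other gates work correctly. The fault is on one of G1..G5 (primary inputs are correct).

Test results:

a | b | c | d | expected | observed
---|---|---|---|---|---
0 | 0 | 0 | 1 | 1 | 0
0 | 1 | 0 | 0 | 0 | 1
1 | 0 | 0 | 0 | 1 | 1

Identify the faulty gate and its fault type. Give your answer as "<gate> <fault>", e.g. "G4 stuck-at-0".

Fault-free values for test 1 (a=0, b=0, c=0, d=1): G1=0, G2=0, G3=1, G4=1, G5=1, giving Y=1. Observed 0.
Test 1: faults giving observed 0 are {G1 stuck-at-1, G1 inverted output, G2 stuck-at-1, G2 inverted output, G3 stuck-at-0, G3 inverted output, G4 stuck-at-0, G4 inverted output, G5 stuck-at-0, G5 inverted output}.
Test 2 (a=0, b=1, c=0, d=0): fault-free G1=1, G2=1, G3=0, G4=0, G5=0 → 0; observed 1. Eliminates G1 stuck-at-1, G1 inverted output, G2 stuck-at-1, G2 inverted output, G3 stuck-at-0, G4 stuck-at-0, G5 stuck-at-0.
Test 3 (a=1, b=0, c=0, d=0): fault-free G1=0, G2=0, G3=1, G4=1, G5=1 → 1; observed 1. Eliminates G4 inverted output, G5 inverted output.
Only G3 inverted output is consistent with every test.

G3 inverted output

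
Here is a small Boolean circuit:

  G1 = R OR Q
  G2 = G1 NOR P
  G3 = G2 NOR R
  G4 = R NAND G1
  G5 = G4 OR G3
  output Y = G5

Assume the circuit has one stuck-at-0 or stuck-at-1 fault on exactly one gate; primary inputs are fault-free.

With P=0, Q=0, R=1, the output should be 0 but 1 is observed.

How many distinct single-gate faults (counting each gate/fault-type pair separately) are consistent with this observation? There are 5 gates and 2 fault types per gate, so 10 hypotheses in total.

Fault-free: G1=1, G2=0, G3=0, G4=0, G5=0 → 0. Observed 1.
  G1 stuck-at-0: output 1 ✓
  G1 stuck-at-1: output 0 ✗
  G2 stuck-at-0: output 0 ✗
  G2 stuck-at-1: output 0 ✗
  G3 stuck-at-0: output 0 ✗
  G3 stuck-at-1: output 1 ✓
  G4 stuck-at-0: output 0 ✗
  G4 stuck-at-1: output 1 ✓
  G5 stuck-at-0: output 0 ✗
  G5 stuck-at-1: output 1 ✓
Consistent faults: {G1 stuck-at-0, G3 stuck-at-1, G4 stuck-at-1, G5 stuck-at-1} — 4 in all.

4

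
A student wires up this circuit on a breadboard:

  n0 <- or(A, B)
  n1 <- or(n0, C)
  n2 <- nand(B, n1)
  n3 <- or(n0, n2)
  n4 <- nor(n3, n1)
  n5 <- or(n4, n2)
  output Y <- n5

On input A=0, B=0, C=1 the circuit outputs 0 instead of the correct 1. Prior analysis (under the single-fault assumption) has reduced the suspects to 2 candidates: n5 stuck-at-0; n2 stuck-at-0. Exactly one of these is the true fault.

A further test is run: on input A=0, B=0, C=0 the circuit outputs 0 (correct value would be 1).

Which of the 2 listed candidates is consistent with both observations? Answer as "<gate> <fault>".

Evaluate each candidate on input A=0, B=0, C=0:
  n5 stuck-at-0: n0=0, n1=0, n2=1, n3=1, n4=0, n5=0 [stuck-at-0] → 0 — matches
  n2 stuck-at-0: n0=0, n1=0, n2=0 [stuck-at-0], n3=0, n4=1, n5=1 → 1 — eliminated
Only n5 stuck-at-0 reproduces the observed 0.

n5 stuck-at-0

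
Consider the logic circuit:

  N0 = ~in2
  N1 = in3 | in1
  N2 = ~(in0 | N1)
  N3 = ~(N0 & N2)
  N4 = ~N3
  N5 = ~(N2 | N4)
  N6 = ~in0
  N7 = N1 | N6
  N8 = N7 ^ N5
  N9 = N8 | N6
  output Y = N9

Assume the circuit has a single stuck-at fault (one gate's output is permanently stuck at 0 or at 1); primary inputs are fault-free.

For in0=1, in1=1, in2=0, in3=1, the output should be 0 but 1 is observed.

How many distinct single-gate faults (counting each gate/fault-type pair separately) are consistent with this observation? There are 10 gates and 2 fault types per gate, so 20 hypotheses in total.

Fault-free: N0=1, N1=1, N2=0, N3=1, N4=0, N5=1, N6=0, N7=1, N8=0, N9=0 → 0. Observed 1.
  N0: none of the 2 fault types match ✗
  N1: stuck-at-0 ✓; others ✗
  N2: stuck-at-1 ✓; others ✗
  N3: stuck-at-0 ✓; others ✗
  N4: stuck-at-1 ✓; others ✗
  N5: stuck-at-0 ✓; others ✗
  N6: stuck-at-1 ✓; others ✗
  N7: stuck-at-0 ✓; others ✗
  N8: stuck-at-1 ✓; others ✗
  N9: stuck-at-1 ✓; others ✗
Consistent faults: {N1 stuck-at-0, N2 stuck-at-1, N3 stuck-at-0, N4 stuck-at-1, N5 stuck-at-0, N6 stuck-at-1, N7 stuck-at-0, N8 stuck-at-1, N9 stuck-at-1} — 9 in all.

9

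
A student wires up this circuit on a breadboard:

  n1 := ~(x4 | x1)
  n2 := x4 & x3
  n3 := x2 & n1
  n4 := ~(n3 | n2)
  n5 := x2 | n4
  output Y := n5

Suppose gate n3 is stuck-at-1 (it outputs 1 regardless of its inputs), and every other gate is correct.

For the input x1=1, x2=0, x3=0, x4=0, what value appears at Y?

0

Propagate with n3 forced: n1=0, n2=0, n3=1 [stuck-at-1], n4=0, n5=0.
So Y = 0. (Without the fault it would be 1.)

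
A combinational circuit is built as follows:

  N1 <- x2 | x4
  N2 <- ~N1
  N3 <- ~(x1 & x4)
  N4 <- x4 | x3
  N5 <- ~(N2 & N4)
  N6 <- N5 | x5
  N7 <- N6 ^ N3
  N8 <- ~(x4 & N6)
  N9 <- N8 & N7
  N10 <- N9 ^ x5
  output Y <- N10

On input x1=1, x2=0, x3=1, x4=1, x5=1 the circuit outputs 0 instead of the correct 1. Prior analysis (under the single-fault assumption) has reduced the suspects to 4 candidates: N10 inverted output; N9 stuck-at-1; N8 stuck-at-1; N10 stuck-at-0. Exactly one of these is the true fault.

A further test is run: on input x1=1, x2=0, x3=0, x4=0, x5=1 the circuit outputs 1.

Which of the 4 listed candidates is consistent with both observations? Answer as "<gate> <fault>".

Evaluate each candidate on input x1=1, x2=0, x3=0, x4=0, x5=1:
  N10 inverted output: N1=0, N2=1, N3=1, N4=0, N5=1, N6=1, N7=0, N8=1, N9=0, N10=0 [inverted output] → 0 — eliminated
  N9 stuck-at-1: N1=0, N2=1, N3=1, N4=0, N5=1, N6=1, N7=0, N8=1, N9=1 [stuck-at-1], N10=0 → 0 — eliminated
  N8 stuck-at-1: N1=0, N2=1, N3=1, N4=0, N5=1, N6=1, N7=0, N8=1 [stuck-at-1], N9=0, N10=1 → 1 — matches
  N10 stuck-at-0: N1=0, N2=1, N3=1, N4=0, N5=1, N6=1, N7=0, N8=1, N9=0, N10=0 [stuck-at-0] → 0 — eliminated
Only N8 stuck-at-1 reproduces the observed 1.

N8 stuck-at-1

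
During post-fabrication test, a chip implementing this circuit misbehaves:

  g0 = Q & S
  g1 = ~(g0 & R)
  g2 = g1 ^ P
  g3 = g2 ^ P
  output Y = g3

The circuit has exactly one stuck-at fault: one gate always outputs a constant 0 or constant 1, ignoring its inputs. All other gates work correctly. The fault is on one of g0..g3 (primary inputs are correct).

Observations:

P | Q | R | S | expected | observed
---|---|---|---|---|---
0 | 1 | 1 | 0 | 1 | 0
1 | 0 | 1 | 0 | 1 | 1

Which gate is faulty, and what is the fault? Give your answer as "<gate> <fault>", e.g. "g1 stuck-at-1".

g2 stuck-at-0

Fault-free values for test 1 (P=0, Q=1, R=1, S=0): g0=0, g1=1, g2=1, g3=1, giving Y=1. Observed 0.
Test 1: faults giving observed 0 are {g0 stuck-at-1, g1 stuck-at-0, g2 stuck-at-0, g3 stuck-at-0}.
Test 2 (P=1, Q=0, R=1, S=0): fault-free g0=0, g1=1, g2=0, g3=1 → 1; observed 1. Eliminates g0 stuck-at-1, g1 stuck-at-0, g3 stuck-at-0.
Only g2 stuck-at-0 is consistent with every test.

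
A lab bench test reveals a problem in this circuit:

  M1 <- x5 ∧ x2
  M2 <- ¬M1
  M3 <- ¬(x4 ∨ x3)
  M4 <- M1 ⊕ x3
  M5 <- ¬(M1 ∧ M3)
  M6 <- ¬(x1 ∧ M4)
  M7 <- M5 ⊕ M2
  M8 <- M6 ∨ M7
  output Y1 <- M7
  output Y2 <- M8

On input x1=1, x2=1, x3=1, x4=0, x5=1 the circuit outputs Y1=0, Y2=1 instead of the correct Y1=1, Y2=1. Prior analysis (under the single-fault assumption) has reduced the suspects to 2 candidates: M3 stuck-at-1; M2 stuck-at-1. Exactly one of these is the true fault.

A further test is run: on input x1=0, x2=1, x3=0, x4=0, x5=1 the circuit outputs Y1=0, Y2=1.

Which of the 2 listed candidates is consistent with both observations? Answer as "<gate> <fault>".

M3 stuck-at-1

Evaluate each candidate on input x1=0, x2=1, x3=0, x4=0, x5=1:
  M3 stuck-at-1: M1=1, M2=0, M3=1 [stuck-at-1], M4=1, M5=0, M6=1, M7=0, M8=1 → Y1=0, Y2=1 — matches
  M2 stuck-at-1: M1=1, M2=1 [stuck-at-1], M3=1, M4=1, M5=0, M6=1, M7=1, M8=1 → Y1=1, Y2=1 — eliminated
Only M3 stuck-at-1 reproduces the observed Y1=0, Y2=1.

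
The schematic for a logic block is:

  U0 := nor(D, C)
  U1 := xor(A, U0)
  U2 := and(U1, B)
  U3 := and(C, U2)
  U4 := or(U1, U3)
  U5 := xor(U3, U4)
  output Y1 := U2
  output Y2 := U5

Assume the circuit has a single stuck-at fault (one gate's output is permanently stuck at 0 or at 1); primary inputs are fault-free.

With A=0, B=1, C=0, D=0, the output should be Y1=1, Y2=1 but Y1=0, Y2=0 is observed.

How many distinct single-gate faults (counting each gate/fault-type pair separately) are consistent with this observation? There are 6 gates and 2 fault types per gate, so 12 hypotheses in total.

2

Fault-free: U0=1, U1=1, U2=1, U3=0, U4=1, U5=1 → Y1=1, Y2=1. Observed Y1=0, Y2=0.
  U0 stuck-at-0: output Y1=0, Y2=0 ✓
  U0 stuck-at-1: output Y1=1, Y2=1 ✗
  U1 stuck-at-0: output Y1=0, Y2=0 ✓
  U1 stuck-at-1: output Y1=1, Y2=1 ✗
  U2 stuck-at-0: output Y1=0, Y2=1 ✗
  U2 stuck-at-1: output Y1=1, Y2=1 ✗
  U3 stuck-at-0: output Y1=1, Y2=1 ✗
  U3 stuck-at-1: output Y1=1, Y2=0 ✗
  U4 stuck-at-0: output Y1=1, Y2=0 ✗
  U4 stuck-at-1: output Y1=1, Y2=1 ✗
  U5 stuck-at-0: output Y1=1, Y2=0 ✗
  U5 stuck-at-1: output Y1=1, Y2=1 ✗
Consistent faults: {U0 stuck-at-0, U1 stuck-at-0} — 2 in all.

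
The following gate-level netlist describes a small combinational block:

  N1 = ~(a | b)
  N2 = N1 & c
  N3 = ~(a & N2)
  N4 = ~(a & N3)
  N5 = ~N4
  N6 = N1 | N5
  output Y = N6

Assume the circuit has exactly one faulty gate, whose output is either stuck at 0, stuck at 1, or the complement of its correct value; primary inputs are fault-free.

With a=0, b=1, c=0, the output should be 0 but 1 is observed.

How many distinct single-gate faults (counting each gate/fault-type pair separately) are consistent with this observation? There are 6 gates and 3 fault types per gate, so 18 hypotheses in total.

8

Fault-free: N1=0, N2=0, N3=1, N4=1, N5=0, N6=0 → 0. Observed 1.
  N1: stuck-at-1, inverted output ✓; others ✗
  N2: none of the 3 fault types match ✗
  N3: none of the 3 fault types match ✗
  N4: stuck-at-0, inverted output ✓; others ✗
  N5: stuck-at-1, inverted output ✓; others ✗
  N6: stuck-at-1, inverted output ✓; others ✗
Consistent faults: {N1 stuck-at-1, N1 inverted output, N4 stuck-at-0, N4 inverted output, N5 stuck-at-1, N5 inverted output, N6 stuck-at-1, N6 inverted output} — 8 in all.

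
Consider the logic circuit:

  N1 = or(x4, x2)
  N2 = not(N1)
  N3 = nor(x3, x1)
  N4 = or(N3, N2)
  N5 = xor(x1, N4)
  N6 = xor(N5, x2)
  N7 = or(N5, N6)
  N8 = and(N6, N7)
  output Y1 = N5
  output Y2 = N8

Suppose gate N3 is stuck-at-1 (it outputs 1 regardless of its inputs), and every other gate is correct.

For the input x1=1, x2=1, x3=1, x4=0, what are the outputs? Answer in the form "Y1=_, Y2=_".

Propagate with N3 forced: N1=1, N2=0, N3=1 [stuck-at-1], N4=1, N5=0, N6=1, N7=1, N8=1.
So the outputs are Y1=0, Y2=1. (Without the fault they would be Y1=1, Y2=0.)

Y1=0, Y2=1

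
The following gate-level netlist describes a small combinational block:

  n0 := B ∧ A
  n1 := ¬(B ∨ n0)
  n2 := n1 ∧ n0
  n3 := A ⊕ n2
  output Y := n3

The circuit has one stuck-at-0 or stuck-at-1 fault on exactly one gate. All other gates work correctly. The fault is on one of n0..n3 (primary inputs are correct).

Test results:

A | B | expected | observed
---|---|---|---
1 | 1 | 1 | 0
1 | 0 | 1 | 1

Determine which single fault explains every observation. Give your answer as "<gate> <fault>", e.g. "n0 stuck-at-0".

n1 stuck-at-1

Fault-free values for test 1 (A=1, B=1): n0=1, n1=0, n2=0, n3=1, giving Y=1. Observed 0.
Test 1: faults giving observed 0 are {n1 stuck-at-1, n2 stuck-at-1, n3 stuck-at-0}.
Test 2 (A=1, B=0): fault-free n0=0, n1=1, n2=0, n3=1 → 1; observed 1. Eliminates n2 stuck-at-1, n3 stuck-at-0.
Only n1 stuck-at-1 is consistent with every test.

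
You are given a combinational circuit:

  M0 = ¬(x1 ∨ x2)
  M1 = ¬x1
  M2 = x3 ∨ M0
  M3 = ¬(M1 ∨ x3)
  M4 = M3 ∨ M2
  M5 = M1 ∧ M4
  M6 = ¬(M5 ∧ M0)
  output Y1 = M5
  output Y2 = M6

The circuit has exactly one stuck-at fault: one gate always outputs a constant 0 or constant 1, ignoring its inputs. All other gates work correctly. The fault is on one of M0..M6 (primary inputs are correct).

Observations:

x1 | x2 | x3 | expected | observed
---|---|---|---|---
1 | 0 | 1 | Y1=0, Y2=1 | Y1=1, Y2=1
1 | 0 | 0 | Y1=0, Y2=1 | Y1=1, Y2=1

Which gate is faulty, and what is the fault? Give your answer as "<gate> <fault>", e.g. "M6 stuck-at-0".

M5 stuck-at-1

Fault-free values for test 1 (x1=1, x2=0, x3=1): M0=0, M1=0, M2=1, M3=0, M4=1, M5=0, M6=1, giving Y1=0, Y2=1. Observed Y1=1, Y2=1.
Test 1: faults giving observed Y1=1, Y2=1 are {M1 stuck-at-1, M5 stuck-at-1}.
Test 2 (x1=1, x2=0, x3=0): fault-free M0=0, M1=0, M2=0, M3=1, M4=1, M5=0, M6=1 → Y1=0, Y2=1; observed Y1=1, Y2=1. Eliminates M1 stuck-at-1.
Only M5 stuck-at-1 is consistent with every test.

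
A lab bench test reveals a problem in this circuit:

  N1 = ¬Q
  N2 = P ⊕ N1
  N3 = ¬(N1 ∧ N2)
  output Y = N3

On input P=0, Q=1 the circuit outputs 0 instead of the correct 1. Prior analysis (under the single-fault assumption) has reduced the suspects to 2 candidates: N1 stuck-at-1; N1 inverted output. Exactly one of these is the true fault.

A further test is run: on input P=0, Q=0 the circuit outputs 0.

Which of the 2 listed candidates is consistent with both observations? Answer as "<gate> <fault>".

N1 stuck-at-1

Evaluate each candidate on input P=0, Q=0:
  N1 stuck-at-1: N1=1 [stuck-at-1], N2=1, N3=0 → 0 — matches
  N1 inverted output: N1=0 [inverted output], N2=0, N3=1 → 1 — eliminated
Only N1 stuck-at-1 reproduces the observed 0.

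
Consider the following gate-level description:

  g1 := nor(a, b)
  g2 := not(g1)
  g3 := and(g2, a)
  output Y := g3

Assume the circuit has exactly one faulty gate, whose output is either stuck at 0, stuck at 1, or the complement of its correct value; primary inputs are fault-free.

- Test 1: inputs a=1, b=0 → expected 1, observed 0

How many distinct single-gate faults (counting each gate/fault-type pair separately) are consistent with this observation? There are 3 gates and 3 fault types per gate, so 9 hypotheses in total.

6

Fault-free: g1=0, g2=1, g3=1 → 1. Observed 0.
  g1 stuck-at-0: output 1 ✗
  g1 stuck-at-1: output 0 ✓
  g1 inverted output: output 0 ✓
  g2 stuck-at-0: output 0 ✓
  g2 stuck-at-1: output 1 ✗
  g2 inverted output: output 0 ✓
  g3 stuck-at-0: output 0 ✓
  g3 stuck-at-1: output 1 ✗
  g3 inverted output: output 0 ✓
Consistent faults: {g1 stuck-at-1, g1 inverted output, g2 stuck-at-0, g2 inverted output, g3 stuck-at-0, g3 inverted output} — 6 in all.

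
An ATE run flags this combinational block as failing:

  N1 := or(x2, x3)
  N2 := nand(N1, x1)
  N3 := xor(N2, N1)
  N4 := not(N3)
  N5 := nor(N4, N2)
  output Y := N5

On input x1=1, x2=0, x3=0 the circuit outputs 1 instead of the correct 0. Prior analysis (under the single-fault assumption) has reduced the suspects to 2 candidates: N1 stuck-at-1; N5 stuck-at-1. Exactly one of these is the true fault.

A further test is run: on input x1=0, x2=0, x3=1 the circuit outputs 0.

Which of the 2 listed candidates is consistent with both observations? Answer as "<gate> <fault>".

Evaluate each candidate on input x1=0, x2=0, x3=1:
  N1 stuck-at-1: N1=1 [stuck-at-1], N2=1, N3=0, N4=1, N5=0 → 0 — matches
  N5 stuck-at-1: N1=1, N2=1, N3=0, N4=1, N5=1 [stuck-at-1] → 1 — eliminated
Only N1 stuck-at-1 reproduces the observed 0.

N1 stuck-at-1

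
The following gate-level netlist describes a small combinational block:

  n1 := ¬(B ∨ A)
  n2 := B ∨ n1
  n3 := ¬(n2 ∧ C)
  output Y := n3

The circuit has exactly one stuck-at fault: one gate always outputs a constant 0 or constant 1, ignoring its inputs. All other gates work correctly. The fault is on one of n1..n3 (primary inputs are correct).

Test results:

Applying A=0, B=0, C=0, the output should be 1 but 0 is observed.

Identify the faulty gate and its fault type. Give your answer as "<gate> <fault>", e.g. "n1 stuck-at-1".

Fault-free values for test 1 (A=0, B=0, C=0): n1=1, n2=1, n3=1, giving Y=1. Observed 0.
Test 1: faults giving observed 0 are {n3 stuck-at-0}.
Only n3 stuck-at-0 is consistent with every test.

n3 stuck-at-0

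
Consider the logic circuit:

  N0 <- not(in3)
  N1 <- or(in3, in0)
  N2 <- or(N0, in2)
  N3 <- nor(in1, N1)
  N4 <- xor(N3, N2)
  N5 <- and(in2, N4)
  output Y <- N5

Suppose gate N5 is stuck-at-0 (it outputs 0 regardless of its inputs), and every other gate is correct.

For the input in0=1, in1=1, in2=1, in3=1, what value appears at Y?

0

Propagate with N5 forced: N0=0, N1=1, N2=1, N3=0, N4=1, N5=0 [stuck-at-0].
So Y = 0. (Without the fault it would be 1.)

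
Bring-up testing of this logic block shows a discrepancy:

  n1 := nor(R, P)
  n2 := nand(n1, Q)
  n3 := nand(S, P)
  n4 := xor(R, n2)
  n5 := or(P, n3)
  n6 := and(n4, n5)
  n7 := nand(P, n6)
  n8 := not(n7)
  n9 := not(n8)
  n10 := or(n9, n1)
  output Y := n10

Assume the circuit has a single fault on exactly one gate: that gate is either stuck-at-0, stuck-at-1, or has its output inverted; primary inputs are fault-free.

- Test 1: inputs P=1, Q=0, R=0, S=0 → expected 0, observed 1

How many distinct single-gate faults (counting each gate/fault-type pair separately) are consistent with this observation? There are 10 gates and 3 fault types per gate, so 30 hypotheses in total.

Fault-free: n1=0, n2=1, n3=1, n4=1, n5=1, n6=1, n7=0, n8=1, n9=0, n10=0 → 0. Observed 1.
  n1: stuck-at-1, inverted output ✓; others ✗
  n2: stuck-at-0, inverted output ✓; others ✗
  n3: none of the 3 fault types match ✗
  n4: stuck-at-0, inverted output ✓; others ✗
  n5: stuck-at-0, inverted output ✓; others ✗
  n6: stuck-at-0, inverted output ✓; others ✗
  n7: stuck-at-1, inverted output ✓; others ✗
  n8: stuck-at-0, inverted output ✓; others ✗
  n9: stuck-at-1, inverted output ✓; others ✗
  n10: stuck-at-1, inverted output ✓; others ✗
Consistent faults: {n1 stuck-at-1, n1 inverted output, n2 stuck-at-0, n2 inverted output, n4 stuck-at-0, n4 inverted output, n5 stuck-at-0, n5 inverted output, n6 stuck-at-0, n6 inverted output, n7 stuck-at-1, n7 inverted output, n8 stuck-at-0, n8 inverted output, n9 stuck-at-1, n9 inverted output, n10 stuck-at-1, n10 inverted output} — 18 in all.

18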